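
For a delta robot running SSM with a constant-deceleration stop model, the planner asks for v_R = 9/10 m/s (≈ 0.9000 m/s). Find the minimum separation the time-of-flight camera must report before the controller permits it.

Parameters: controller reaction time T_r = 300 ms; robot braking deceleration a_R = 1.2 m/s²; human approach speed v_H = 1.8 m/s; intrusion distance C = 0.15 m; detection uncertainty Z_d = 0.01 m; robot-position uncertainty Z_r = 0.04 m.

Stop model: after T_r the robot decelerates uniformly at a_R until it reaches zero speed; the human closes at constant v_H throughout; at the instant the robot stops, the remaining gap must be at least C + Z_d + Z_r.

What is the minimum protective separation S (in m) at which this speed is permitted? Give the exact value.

S_min = 1079/400 m = 2.6975 m

T_s = v_R/a_R = (9/10)/(6/5) = 0.7500 s
robot covers v_R·T_r = 0.9000·0.3000 = 0.2700 m before braking
braking distance = 0.9000²/(2·1.2000) = 0.3375 m
human over T_r+T_s: 1.8000·(0.3000+0.7500) = 1.8900 m
residual clearance needed = 0.1500+0.0100+0.0400 = 0.2000 m
S_min ≈ 0.2700+0.3375+1.8900+0.2000  ⇒  S_min = 1079/400 m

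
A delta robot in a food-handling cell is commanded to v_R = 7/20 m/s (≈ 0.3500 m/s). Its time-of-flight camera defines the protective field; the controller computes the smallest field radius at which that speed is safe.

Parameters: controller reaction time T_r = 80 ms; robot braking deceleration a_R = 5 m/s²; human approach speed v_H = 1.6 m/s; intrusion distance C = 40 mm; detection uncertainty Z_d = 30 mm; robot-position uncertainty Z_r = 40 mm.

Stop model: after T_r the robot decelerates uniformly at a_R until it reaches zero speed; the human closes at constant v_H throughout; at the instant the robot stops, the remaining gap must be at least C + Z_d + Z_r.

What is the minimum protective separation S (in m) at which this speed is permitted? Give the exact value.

T_s = v_R/a_R = (7/20)/5 = 0.0700 s
reaction-phase robot travel = 0.3500·0.0800 = 0.0280 m
robot covers 0.3500·0.0700 − ½·5.0000·0.0700² = 0.0123 m while stopping
person approaches 1.6000·(0.0800+0.0700) = 0.2400 m
C+Z_d+Z_r = 0.0400+0.0300+0.0400 = 0.1100 m
S_min ≈ 0.0280+0.0123+0.2400+0.1100  ⇒  S_min = 1561/4000 m

S_min = 1561/4000 m = 0.3902 m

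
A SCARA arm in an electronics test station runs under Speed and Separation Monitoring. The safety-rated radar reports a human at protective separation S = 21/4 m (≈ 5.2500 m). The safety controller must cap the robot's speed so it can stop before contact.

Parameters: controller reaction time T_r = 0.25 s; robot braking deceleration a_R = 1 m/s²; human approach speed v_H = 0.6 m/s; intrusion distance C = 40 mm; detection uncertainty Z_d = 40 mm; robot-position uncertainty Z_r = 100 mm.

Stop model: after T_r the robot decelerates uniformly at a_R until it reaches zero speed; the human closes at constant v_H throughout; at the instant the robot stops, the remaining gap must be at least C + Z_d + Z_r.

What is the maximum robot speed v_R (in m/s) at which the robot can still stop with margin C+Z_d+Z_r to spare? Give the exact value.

v_R_max = 12/5 m/s = 2.4000 m/s

at the boundary: (1/2)·v² + (17/20)·v + (-123/25) = 0
  disc = (17/20)² − 4·(1/2)·(-123/25) = 169/16 ; √disc = 13/4
  v_R = (−(17/20) + 13/4) / (2·(1/2)) = 12/5 m/s
check:
braking lasts T_s = (12/5)/1 = 2.4000 s
robot covers v_R·T_r = 2.4000·0.2500 = 0.6000 m before braking
robot under decel: 2.4000²/(2·1.0000) = 2.8800 m
person approaches 0.6000·(0.2500+2.4000) = 1.5900 m
margins: 0.0400+0.0400+0.1000 = 0.1800 m
sum ≈ 0.6000+2.8800+1.5900+0.1800 ≈ 5.2500 m = S ✓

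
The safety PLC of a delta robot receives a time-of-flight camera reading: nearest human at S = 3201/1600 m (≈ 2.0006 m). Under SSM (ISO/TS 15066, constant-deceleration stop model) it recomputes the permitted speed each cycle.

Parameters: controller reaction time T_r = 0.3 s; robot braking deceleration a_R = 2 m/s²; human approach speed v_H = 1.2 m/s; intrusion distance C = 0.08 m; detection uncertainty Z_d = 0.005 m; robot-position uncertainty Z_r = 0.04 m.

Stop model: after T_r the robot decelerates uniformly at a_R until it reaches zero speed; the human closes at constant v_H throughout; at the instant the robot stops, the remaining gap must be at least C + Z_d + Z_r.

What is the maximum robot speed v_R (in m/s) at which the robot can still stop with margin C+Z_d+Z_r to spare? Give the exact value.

v_R_max = 5/4 m/s = 1.2500 m/s

quadratic (1/4)·v² + (9/10)·v + (-97/64) = 0
  disc = (9/10)² − 4·(1/4)·(-97/64) = 3721/1600 ; √disc = 61/40
  v_R = (−(9/10) + 61/40) / (2·(1/4)) = 5/4 m/s
check:
braking lasts T_s = (5/4)/2 = 0.6250 s
robot covers v_R·T_r = 1.2500·0.3000 = 0.3750 m before braking
robot covers 1.2500·0.6250 − ½·2.0000·0.6250² = 0.3906 m while stopping
human over T_r+T_s: 1.2000·(0.3000+0.6250) = 1.1100 m
residual clearance needed = 0.0800+0.0050+0.0400 = 0.1250 m
sum ≈ 0.3750+0.3906+1.1100+0.1250 ≈ 2.0006 m = S ✓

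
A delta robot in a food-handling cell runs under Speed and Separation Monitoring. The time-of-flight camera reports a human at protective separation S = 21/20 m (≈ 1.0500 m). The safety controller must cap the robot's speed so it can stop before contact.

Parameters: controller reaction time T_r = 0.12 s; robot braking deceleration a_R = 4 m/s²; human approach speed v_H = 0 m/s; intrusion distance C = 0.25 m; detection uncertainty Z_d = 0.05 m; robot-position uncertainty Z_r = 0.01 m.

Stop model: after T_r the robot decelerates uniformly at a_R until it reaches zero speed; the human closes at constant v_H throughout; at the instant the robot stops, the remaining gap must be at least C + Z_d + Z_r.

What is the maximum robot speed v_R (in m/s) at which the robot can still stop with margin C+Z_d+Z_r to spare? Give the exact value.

v_R_max = 2 m/s = 2.0000 m/s

at the boundary: (1/8)·v² + (3/25)·v + (-37/50) = 0
  disc = (3/25)² − 4·(1/8)·(-37/50) = 961/2500 ; √disc = 31/50
  v_R = (−(3/25) + 31/50) / (2·(1/8)) = 2 m/s
check:
braking lasts T_s = 2/4 = 0.5000 s
robot covers v_R·T_r = 2.0000·0.1200 = 0.2400 m before braking
robot under decel: 2.0000²/(2·4.0000) = 0.5000 m
human closes 0.0000·0.6200 = 0.0000 m
C+Z_d+Z_r = 0.2500+0.0500+0.0100 = 0.3100 m
sum ≈ 0.2400+0.5000+0.0000+0.3100 ≈ 1.0500 m = S ✓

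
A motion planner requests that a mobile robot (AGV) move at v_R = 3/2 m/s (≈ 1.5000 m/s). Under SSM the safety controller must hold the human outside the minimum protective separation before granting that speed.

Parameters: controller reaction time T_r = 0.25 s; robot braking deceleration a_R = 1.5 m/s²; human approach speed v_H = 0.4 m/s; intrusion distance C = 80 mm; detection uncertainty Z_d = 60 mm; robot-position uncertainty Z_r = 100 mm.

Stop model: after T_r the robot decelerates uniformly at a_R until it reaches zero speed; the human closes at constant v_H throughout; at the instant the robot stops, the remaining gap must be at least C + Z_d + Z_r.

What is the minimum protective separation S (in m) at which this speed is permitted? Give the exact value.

S_min = 373/200 m = 1.8650 m

T_s = v_R/a_R = (3/2)/(3/2) = 1.0000 s
reaction-phase robot travel = 1.5000·0.2500 = 0.3750 m
braking distance = 1.5000²/(2·1.5000) = 0.7500 m
person approaches 0.4000·(0.2500+1.0000) = 0.5000 m
C+Z_d+Z_r = 0.0800+0.0600+0.1000 = 0.2400 m
S_min ≈ 0.3750+0.7500+0.5000+0.2400  ⇒  S_min = 373/200 m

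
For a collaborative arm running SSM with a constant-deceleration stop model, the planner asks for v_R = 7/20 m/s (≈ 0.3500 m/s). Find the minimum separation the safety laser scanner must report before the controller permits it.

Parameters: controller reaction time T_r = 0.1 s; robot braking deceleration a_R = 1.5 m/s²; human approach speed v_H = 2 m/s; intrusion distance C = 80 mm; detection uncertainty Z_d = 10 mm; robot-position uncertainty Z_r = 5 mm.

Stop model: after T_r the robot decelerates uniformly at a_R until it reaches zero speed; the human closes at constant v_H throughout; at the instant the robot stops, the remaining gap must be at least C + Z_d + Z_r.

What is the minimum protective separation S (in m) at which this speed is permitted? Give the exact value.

stop time T_s = (7/20)/(3/2) = 0.2333 s
robot covers v_R·T_r = 0.3500·0.1000 = 0.0350 m before braking
robot covers 0.3500·0.2333 − ½·1.5000·0.2333² = 0.0408 m while stopping
person approaches 2.0000·(0.1000+0.2333) = 0.6667 m
C+Z_d+Z_r = 0.0800+0.0100+0.0050 = 0.0950 m
S_min ≈ 0.0350+0.0408+0.6667+0.0950  ⇒  S_min = 67/80 m

S_min = 67/80 m = 0.8375 m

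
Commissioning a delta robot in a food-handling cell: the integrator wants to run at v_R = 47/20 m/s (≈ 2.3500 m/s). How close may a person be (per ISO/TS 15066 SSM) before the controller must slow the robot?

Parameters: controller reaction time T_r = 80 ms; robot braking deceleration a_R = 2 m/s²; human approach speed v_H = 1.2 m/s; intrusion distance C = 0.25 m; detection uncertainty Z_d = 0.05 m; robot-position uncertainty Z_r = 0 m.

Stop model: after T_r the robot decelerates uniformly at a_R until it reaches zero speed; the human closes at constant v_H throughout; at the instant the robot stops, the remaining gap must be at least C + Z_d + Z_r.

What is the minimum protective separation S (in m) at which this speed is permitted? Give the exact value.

stop time T_s = (47/20)/2 = 1.1750 s
reaction-phase robot travel = 2.3500·0.0800 = 0.1880 m
robot covers 2.3500·1.1750 − ½·2.0000·1.1750² = 1.3806 m while stopping
human over T_r+T_s: 1.2000·(0.0800+1.1750) = 1.5060 m
C+Z_d+Z_r = 0.2500+0.0500+0.0000 = 0.3000 m
S_min ≈ 0.1880+1.3806+1.5060+0.3000  ⇒  S_min = 26997/8000 m

S_min = 26997/8000 m = 3.3746 m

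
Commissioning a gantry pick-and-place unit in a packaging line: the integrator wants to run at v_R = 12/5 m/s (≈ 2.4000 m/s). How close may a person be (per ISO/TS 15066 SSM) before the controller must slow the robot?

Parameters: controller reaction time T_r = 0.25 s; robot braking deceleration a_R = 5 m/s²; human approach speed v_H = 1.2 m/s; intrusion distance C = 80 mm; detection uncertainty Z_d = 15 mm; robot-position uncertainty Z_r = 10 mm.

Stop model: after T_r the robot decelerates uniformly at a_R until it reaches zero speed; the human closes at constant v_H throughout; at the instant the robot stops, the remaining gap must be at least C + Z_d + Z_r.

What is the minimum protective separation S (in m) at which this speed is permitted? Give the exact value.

braking lasts T_s = (12/5)/5 = 0.4800 s
reaction-phase robot travel = 2.4000·0.2500 = 0.6000 m
braking distance = 2.4000²/(2·5.0000) = 0.5760 m
person approaches 1.2000·(0.2500+0.4800) = 0.8760 m
margins: 0.0800+0.0150+0.0100 = 0.1050 m
S_min ≈ 0.6000+0.5760+0.8760+0.1050  ⇒  S_min = 2157/1000 m

S_min = 2157/1000 m = 2.1570 m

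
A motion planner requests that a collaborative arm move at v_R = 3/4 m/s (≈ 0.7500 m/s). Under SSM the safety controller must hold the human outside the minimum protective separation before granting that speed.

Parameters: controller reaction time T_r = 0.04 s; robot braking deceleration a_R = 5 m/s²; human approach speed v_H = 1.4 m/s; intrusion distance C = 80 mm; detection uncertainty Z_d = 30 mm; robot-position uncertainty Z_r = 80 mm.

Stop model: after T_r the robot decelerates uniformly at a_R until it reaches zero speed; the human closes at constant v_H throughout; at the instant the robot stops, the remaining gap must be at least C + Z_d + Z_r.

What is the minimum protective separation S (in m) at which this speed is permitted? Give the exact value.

stop time T_s = (3/4)/5 = 0.1500 s
reaction-phase robot travel = 0.7500·0.0400 = 0.0300 m
braking distance = 0.7500²/(2·5.0000) = 0.0563 m
person approaches 1.4000·(0.0400+0.1500) = 0.2660 m
C+Z_d+Z_r = 0.0800+0.0300+0.0800 = 0.1900 m
S_min ≈ 0.0300+0.0563+0.2660+0.1900  ⇒  S_min = 2169/4000 m

S_min = 2169/4000 m = 0.5423 m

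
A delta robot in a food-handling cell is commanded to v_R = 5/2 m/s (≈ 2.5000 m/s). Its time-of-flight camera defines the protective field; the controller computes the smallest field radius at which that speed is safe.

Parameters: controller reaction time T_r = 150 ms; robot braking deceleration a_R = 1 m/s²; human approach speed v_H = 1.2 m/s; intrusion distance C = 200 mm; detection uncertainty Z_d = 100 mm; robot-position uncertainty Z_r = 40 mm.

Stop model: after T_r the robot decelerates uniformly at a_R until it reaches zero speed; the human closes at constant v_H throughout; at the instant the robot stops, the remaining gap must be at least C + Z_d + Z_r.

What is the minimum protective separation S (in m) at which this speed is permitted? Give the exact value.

T_s = v_R/a_R = (5/2)/1 = 2.5000 s
reaction-phase robot travel = 2.5000·0.1500 = 0.3750 m
braking distance = 2.5000²/(2·1.0000) = 3.1250 m
human closes 1.2000·2.6500 = 3.1800 m
residual clearance needed = 0.2000+0.1000+0.0400 = 0.3400 m
S_min ≈ 0.3750+3.1250+3.1800+0.3400  ⇒  S_min = 351/50 m

S_min = 351/50 m = 7.0200 m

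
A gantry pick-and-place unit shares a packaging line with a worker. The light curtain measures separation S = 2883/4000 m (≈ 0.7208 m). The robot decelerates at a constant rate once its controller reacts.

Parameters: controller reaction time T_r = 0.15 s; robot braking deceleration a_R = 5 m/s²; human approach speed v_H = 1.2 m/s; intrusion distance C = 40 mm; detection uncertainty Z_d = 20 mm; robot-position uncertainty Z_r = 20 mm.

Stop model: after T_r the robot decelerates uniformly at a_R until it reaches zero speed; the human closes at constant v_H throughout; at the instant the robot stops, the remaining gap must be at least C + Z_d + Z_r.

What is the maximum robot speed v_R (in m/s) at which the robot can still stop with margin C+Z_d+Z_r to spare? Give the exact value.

v_R_max = 19/20 m/s = 0.9500 m/s

quadratic (1/10)·v² + (39/100)·v + (-1843/4000) = 0
  disc = (39/100)² − 4·(1/10)·(-1843/4000) = 841/2500 ; √disc = 29/50
  v_R = (−(39/100) + 29/50) / (2·(1/10)) = 19/20 m/s
check:
stop time T_s = (19/20)/5 = 0.1900 s
robot in T_r: 0.9500·0.1500 = 0.1425 m
robot covers 0.9500·0.1900 − ½·5.0000·0.1900² = 0.0902 m while stopping
person approaches 1.2000·(0.1500+0.1900) = 0.4080 m
C+Z_d+Z_r = 0.0400+0.0200+0.0200 = 0.0800 m
sum ≈ 0.1425+0.0902+0.4080+0.0800 ≈ 0.7208 m = S ✓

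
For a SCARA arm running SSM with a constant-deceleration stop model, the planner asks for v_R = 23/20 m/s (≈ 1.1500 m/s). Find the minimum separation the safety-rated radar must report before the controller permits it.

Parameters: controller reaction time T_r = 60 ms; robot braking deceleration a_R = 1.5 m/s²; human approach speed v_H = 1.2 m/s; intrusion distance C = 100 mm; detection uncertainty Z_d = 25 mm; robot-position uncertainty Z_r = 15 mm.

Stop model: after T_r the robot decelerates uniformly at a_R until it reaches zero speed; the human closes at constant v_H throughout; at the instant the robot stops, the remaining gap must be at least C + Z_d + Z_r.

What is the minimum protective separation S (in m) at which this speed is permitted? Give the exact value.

T_s = v_R/a_R = (23/20)/(3/2) = 0.7667 s
robot in T_r: 1.1500·0.0600 = 0.0690 m
braking distance = 1.1500²/(2·1.5000) = 0.4408 m
person approaches 1.2000·(0.0600+0.7667) = 0.9920 m
margins: 0.1000+0.0250+0.0150 = 0.1400 m
S_min ≈ 0.0690+0.4408+0.9920+0.1400  ⇒  S_min = 9851/6000 m

S_min = 9851/6000 m = 1.6418 m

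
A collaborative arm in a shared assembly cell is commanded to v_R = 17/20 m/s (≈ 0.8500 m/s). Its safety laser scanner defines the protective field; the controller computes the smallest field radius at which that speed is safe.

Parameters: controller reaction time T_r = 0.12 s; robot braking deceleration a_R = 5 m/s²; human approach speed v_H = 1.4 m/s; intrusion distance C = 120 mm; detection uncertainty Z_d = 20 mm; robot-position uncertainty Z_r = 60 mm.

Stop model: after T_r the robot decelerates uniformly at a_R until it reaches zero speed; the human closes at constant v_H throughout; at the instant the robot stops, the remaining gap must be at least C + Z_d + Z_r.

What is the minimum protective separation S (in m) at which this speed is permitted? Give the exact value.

braking lasts T_s = (17/20)/5 = 0.1700 s
reaction-phase robot travel = 0.8500·0.1200 = 0.1020 m
robot under decel: 0.8500²/(2·5.0000) = 0.0722 m
human closes 1.4000·0.2900 = 0.4060 m
margins: 0.1200+0.0200+0.0600 = 0.2000 m
S_min ≈ 0.1020+0.0722+0.4060+0.2000  ⇒  S_min = 3121/4000 m

S_min = 3121/4000 m = 0.7802 m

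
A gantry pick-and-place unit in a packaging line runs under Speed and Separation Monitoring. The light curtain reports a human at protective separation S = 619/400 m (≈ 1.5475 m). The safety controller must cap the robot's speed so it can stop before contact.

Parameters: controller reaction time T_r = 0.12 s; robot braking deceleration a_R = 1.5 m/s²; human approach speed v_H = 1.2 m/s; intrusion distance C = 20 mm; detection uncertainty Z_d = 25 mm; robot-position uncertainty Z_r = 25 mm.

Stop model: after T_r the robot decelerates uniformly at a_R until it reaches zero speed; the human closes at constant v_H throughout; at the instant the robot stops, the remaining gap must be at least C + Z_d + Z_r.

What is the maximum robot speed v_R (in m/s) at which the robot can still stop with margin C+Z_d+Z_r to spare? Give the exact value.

v_R_max = 21/20 m/s = 1.0500 m/s

quadratic (1/3)·v² + (23/25)·v + (-2667/2000) = 0
  disc = (23/25)² − 4·(1/3)·(-2667/2000) = 6561/2500 ; √disc = 81/50
  v_R = (−(23/25) + 81/50) / (2·(1/3)) = 21/20 m/s
check:
braking lasts T_s = (21/20)/(3/2) = 0.7000 s
reaction-phase robot travel = 1.0500·0.1200 = 0.1260 m
robot under decel: 1.0500²/(2·1.5000) = 0.3675 m
human closes 1.2000·0.8200 = 0.9840 m
C+Z_d+Z_r = 0.0200+0.0250+0.0250 = 0.0700 m
sum ≈ 0.1260+0.3675+0.9840+0.0700 ≈ 1.5475 m = S ✓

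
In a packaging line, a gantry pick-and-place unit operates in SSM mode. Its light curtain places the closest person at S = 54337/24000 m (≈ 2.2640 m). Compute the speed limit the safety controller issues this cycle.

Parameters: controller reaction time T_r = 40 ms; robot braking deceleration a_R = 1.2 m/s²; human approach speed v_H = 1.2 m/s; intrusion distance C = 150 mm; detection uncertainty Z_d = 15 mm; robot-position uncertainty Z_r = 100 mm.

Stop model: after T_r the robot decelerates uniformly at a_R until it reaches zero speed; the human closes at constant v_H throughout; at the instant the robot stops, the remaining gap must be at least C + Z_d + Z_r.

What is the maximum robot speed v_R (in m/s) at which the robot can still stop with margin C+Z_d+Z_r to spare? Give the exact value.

v_R_max = 5/4 m/s = 1.2500 m/s

collect terms ⇒ (5/12)·v_R² + (26/25)·v_R + (-1873/960) = 0
  disc = (26/25)² − 4·(5/12)·(-1873/960) = 1560001/360000 ; √disc = 1249/600
  v_R = (−(26/25) + 1249/600) / (2·(5/12)) = 5/4 m/s
check:
stop time T_s = (5/4)/(6/5) = 1.0417 s
robot covers v_R·T_r = 1.2500·0.0400 = 0.0500 m before braking
braking distance = 1.2500²/(2·1.2000) = 0.6510 m
human over T_r+T_s: 1.2000·(0.0400+1.0417) = 1.2980 m
residual clearance needed = 0.1500+0.0150+0.1000 = 0.2650 m
sum ≈ 0.0500+0.6510+1.2980+0.2650 ≈ 2.2640 m = S ✓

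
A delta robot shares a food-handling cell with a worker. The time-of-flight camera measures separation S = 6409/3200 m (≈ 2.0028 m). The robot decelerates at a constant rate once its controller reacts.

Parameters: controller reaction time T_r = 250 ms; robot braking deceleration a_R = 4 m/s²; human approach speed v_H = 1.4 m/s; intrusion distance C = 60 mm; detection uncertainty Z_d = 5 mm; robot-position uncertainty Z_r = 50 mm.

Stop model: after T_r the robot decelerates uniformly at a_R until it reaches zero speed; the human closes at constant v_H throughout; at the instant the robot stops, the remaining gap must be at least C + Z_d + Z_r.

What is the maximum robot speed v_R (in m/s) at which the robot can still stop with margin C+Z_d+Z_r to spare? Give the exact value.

v_R_max = 37/20 m/s = 1.8500 m/s

collect terms ⇒ (1/8)·v_R² + (3/5)·v_R + (-4921/3200) = 0
  disc = (3/5)² − 4·(1/8)·(-4921/3200) = 289/256 ; √disc = 17/16
  v_R = (−(3/5) + 17/16) / (2·(1/8)) = 37/20 m/s
check:
stop time T_s = (37/20)/4 = 0.4625 s
robot covers v_R·T_r = 1.8500·0.2500 = 0.4625 m before braking
robot covers 1.8500·0.4625 − ½·4.0000·0.4625² = 0.4278 m while stopping
person approaches 1.4000·(0.2500+0.4625) = 0.9975 m
residual clearance needed = 0.0600+0.0050+0.0500 = 0.1150 m
sum ≈ 0.4625+0.4278+0.9975+0.1150 ≈ 2.0028 m = S ✓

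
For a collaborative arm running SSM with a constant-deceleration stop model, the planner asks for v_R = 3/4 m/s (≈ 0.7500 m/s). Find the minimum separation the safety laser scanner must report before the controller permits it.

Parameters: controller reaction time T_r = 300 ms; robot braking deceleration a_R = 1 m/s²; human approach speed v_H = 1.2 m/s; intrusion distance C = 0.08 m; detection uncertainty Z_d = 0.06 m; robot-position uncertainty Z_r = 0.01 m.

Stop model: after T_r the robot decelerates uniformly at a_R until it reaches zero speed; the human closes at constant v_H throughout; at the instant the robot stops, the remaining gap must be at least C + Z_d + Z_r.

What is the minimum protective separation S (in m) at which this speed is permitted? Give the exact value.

stop time T_s = (3/4)/1 = 0.7500 s
robot covers v_R·T_r = 0.7500·0.3000 = 0.2250 m before braking
braking distance = 0.7500²/(2·1.0000) = 0.2812 m
human over T_r+T_s: 1.2000·(0.3000+0.7500) = 1.2600 m
C+Z_d+Z_r = 0.0800+0.0600+0.0100 = 0.1500 m
S_min ≈ 0.2250+0.2812+1.2600+0.1500  ⇒  S_min = 1533/800 m

S_min = 1533/800 m = 1.9163 m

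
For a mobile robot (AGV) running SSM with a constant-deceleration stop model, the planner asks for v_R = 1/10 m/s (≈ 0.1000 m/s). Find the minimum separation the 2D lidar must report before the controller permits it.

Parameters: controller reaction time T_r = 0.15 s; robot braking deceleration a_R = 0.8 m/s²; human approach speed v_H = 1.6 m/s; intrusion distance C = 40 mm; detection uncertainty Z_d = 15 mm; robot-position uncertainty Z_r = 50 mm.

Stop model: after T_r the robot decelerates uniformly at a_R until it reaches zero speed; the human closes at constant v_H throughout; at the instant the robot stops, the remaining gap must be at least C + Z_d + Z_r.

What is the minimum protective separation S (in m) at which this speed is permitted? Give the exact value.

T_s = v_R/a_R = (1/10)/(4/5) = 0.1250 s
reaction-phase robot travel = 0.1000·0.1500 = 0.0150 m
braking distance = 0.1000²/(2·0.8000) = 0.0063 m
human over T_r+T_s: 1.6000·(0.1500+0.1250) = 0.4400 m
C+Z_d+Z_r = 0.0400+0.0150+0.0500 = 0.1050 m
S_min ≈ 0.0150+0.0063+0.4400+0.1050  ⇒  S_min = 453/800 m

S_min = 453/800 m = 0.5663 m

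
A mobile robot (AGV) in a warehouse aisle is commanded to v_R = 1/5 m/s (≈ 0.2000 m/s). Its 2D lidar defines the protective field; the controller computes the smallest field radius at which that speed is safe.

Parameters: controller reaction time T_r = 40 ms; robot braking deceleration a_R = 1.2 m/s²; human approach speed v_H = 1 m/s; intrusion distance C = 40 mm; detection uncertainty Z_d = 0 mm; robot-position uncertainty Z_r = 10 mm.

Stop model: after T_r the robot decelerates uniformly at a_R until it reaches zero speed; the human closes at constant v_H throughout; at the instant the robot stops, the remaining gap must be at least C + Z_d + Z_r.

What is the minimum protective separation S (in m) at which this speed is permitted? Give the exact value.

stop time T_s = (1/5)/(6/5) = 0.1667 s
robot covers v_R·T_r = 0.2000·0.0400 = 0.0080 m before braking
robot under decel: 0.2000²/(2·1.2000) = 0.0167 m
human closes 1.0000·0.2067 = 0.2067 m
residual clearance needed = 0.0400+0.0000+0.0100 = 0.0500 m
S_min ≈ 0.0080+0.0167+0.2067+0.0500  ⇒  S_min = 211/750 m

S_min = 211/750 m = 0.2813 m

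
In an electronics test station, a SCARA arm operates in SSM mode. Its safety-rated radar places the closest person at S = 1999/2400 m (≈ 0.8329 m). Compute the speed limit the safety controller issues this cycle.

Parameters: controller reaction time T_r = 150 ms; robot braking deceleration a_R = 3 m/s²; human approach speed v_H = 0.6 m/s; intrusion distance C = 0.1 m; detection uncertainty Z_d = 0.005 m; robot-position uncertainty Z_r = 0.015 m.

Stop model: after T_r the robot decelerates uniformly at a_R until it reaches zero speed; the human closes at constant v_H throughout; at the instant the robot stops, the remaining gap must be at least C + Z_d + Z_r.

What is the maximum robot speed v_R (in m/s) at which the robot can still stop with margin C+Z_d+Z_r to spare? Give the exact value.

v_R_max = 23/20 m/s = 1.1500 m/s

at the boundary: (1/6)·v² + (7/20)·v + (-299/480) = 0
  disc = (7/20)² − 4·(1/6)·(-299/480) = 121/225 ; √disc = 11/15
  v_R = (−(7/20) + 11/15) / (2·(1/6)) = 23/20 m/s
check:
T_s = v_R/a_R = (23/20)/3 = 0.3833 s
robot covers v_R·T_r = 1.1500·0.1500 = 0.1725 m before braking
braking distance = 1.1500²/(2·3.0000) = 0.2204 m
human closes 0.6000·0.5333 = 0.3200 m
C+Z_d+Z_r = 0.1000+0.0050+0.0150 = 0.1200 m
sum ≈ 0.1725+0.2204+0.3200+0.1200 ≈ 0.8329 m = S ✓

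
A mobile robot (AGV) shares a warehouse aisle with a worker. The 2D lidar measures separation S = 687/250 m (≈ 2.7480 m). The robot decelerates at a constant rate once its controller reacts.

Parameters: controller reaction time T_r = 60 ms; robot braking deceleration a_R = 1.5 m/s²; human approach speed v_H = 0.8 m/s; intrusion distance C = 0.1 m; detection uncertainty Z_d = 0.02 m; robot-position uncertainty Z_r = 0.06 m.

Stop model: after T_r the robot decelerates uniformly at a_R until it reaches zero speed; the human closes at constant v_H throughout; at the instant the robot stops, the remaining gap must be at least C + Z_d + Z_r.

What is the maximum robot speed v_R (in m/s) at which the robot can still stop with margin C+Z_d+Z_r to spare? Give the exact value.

at the boundary: (1/3)·v² + (89/150)·v + (-63/25) = 0
  disc = (89/150)² − 4·(1/3)·(-63/25) = 83521/22500 ; √disc = 289/150
  v_R = (−(89/150) + 289/150) / (2·(1/3)) = 2 m/s
check:
braking lasts T_s = 2/(3/2) = 1.3333 s
robot covers v_R·T_r = 2.0000·0.0600 = 0.1200 m before braking
robot under decel: 2.0000²/(2·1.5000) = 1.3333 m
person approaches 0.8000·(0.0600+1.3333) = 1.1147 m
residual clearance needed = 0.1000+0.0200+0.0600 = 0.1800 m
sum ≈ 0.1200+1.3333+1.1147+0.1800 ≈ 2.7480 m = S ✓

v_R_max = 2 m/s = 2.0000 m/s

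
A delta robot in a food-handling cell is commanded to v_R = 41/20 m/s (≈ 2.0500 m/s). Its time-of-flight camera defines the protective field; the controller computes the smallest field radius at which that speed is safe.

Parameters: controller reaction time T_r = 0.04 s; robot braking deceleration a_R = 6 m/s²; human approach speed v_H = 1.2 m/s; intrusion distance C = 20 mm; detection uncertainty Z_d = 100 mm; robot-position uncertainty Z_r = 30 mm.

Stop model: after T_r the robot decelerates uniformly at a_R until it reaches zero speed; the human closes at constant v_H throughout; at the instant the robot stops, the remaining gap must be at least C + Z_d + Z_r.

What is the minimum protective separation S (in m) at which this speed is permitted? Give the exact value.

S_min = 4993/4800 m = 1.0402 m

T_s = v_R/a_R = (41/20)/6 = 0.3417 s
reaction-phase robot travel = 2.0500·0.0400 = 0.0820 m
braking distance = 2.0500²/(2·6.0000) = 0.3502 m
human closes 1.2000·0.3817 = 0.4580 m
C+Z_d+Z_r = 0.0200+0.1000+0.0300 = 0.1500 m
S_min ≈ 0.0820+0.3502+0.4580+0.1500  ⇒  S_min = 4993/4800 m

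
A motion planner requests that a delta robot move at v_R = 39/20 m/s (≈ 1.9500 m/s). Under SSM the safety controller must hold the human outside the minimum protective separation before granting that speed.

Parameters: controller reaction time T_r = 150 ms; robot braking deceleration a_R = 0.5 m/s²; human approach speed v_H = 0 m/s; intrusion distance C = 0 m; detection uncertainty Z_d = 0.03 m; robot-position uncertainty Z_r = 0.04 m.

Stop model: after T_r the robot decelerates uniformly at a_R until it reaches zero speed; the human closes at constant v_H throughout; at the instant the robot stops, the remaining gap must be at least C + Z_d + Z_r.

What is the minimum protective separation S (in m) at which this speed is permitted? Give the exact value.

braking lasts T_s = (39/20)/(1/2) = 3.9000 s
robot covers v_R·T_r = 1.9500·0.1500 = 0.2925 m before braking
braking distance = 1.9500²/(2·0.5000) = 3.8025 m
human closes 0.0000·4.0500 = 0.0000 m
residual clearance needed = 0.0000+0.0300+0.0400 = 0.0700 m
S_min ≈ 0.2925+3.8025+0.0000+0.0700  ⇒  S_min = 833/200 m

S_min = 833/200 m = 4.1650 m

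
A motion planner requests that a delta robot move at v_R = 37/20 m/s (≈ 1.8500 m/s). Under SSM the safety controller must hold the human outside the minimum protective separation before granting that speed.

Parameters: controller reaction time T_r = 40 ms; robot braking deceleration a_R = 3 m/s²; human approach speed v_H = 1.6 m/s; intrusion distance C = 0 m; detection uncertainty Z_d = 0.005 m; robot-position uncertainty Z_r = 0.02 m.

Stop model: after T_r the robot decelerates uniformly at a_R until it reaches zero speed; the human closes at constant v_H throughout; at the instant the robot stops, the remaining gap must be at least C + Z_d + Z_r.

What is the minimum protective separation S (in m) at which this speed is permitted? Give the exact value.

braking lasts T_s = (37/20)/3 = 0.6167 s
robot covers v_R·T_r = 1.8500·0.0400 = 0.0740 m before braking
robot under decel: 1.8500²/(2·3.0000) = 0.5704 m
human closes 1.6000·0.6567 = 1.0507 m
margins: 0.0000+0.0050+0.0200 = 0.0250 m
S_min ≈ 0.0740+0.5704+1.0507+0.0250  ⇒  S_min = 20641/12000 m

S_min = 20641/12000 m = 1.7201 m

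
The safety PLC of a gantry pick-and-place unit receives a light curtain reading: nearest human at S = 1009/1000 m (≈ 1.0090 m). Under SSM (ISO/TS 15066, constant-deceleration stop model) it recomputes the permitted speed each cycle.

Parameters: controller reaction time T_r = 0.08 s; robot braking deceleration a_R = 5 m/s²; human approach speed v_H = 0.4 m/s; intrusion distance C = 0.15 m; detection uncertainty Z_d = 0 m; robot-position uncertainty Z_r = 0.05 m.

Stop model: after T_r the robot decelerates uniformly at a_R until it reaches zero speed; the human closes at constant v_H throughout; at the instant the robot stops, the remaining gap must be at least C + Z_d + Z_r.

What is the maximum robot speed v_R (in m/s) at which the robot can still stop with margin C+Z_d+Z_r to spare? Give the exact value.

v_R_max = 21/10 m/s = 2.1000 m/s

quadratic (1/10)·v² + (4/25)·v + (-777/1000) = 0
  disc = (4/25)² − 4·(1/10)·(-777/1000) = 841/2500 ; √disc = 29/50
  v_R = (−(4/25) + 29/50) / (2·(1/10)) = 21/10 m/s
check:
braking lasts T_s = (21/10)/5 = 0.4200 s
robot in T_r: 2.1000·0.0800 = 0.1680 m
braking distance = 2.1000²/(2·5.0000) = 0.4410 m
person approaches 0.4000·(0.0800+0.4200) = 0.2000 m
residual clearance needed = 0.1500+0.0000+0.0500 = 0.2000 m
sum ≈ 0.1680+0.4410+0.2000+0.2000 ≈ 1.0090 m = S ✓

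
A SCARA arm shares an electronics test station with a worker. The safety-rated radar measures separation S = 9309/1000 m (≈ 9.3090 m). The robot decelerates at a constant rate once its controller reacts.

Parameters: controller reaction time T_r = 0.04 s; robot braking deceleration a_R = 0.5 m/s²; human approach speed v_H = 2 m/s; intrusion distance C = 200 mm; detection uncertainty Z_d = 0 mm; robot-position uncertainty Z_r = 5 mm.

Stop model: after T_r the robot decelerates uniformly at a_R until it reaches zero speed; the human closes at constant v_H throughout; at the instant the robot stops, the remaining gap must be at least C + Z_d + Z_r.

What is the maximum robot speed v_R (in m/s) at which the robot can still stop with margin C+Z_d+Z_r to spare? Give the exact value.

v_R_max = 8/5 m/s = 1.6000 m/s

at the boundary: (1)·v² + (101/25)·v + (-1128/125) = 0
  disc = (101/25)² − 4·(1)·(-1128/125) = 32761/625 ; √disc = 181/25
  v_R = (−(101/25) + 181/25) / (2·(1)) = 8/5 m/s
check:
T_s = v_R/a_R = (8/5)/(1/2) = 3.2000 s
robot in T_r: 1.6000·0.0400 = 0.0640 m
robot under decel: 1.6000²/(2·0.5000) = 2.5600 m
human over T_r+T_s: 2.0000·(0.0400+3.2000) = 6.4800 m
C+Z_d+Z_r = 0.2000+0.0000+0.0050 = 0.2050 m
sum ≈ 0.0640+2.5600+6.4800+0.2050 ≈ 9.3090 m = S ✓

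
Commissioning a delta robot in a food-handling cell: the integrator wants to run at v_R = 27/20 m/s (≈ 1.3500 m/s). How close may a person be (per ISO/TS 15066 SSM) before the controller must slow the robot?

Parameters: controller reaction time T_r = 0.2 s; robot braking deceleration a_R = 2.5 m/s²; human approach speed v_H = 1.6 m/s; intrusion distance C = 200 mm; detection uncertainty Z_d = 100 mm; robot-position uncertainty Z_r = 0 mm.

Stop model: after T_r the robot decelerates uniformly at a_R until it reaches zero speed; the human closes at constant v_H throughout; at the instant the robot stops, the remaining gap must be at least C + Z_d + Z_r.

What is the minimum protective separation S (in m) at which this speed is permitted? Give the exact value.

S_min = 4237/2000 m = 2.1185 m

stop time T_s = (27/20)/(5/2) = 0.5400 s
reaction-phase robot travel = 1.3500·0.2000 = 0.2700 m
braking distance = 1.3500²/(2·2.5000) = 0.3645 m
human closes 1.6000·0.7400 = 1.1840 m
margins: 0.2000+0.1000+0.0000 = 0.3000 m
S_min ≈ 0.2700+0.3645+1.1840+0.3000  ⇒  S_min = 4237/2000 m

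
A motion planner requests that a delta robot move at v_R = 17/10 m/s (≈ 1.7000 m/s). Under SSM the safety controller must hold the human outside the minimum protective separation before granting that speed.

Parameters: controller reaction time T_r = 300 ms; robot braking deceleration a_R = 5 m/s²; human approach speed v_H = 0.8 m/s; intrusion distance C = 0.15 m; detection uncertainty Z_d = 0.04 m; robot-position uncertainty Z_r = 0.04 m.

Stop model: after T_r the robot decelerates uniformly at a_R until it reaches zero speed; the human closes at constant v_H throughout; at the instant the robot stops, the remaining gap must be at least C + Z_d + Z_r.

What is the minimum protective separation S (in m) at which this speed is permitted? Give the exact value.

S_min = 1541/1000 m = 1.5410 m

braking lasts T_s = (17/10)/5 = 0.3400 s
robot in T_r: 1.7000·0.3000 = 0.5100 m
robot under decel: 1.7000²/(2·5.0000) = 0.2890 m
human over T_r+T_s: 0.8000·(0.3000+0.3400) = 0.5120 m
residual clearance needed = 0.1500+0.0400+0.0400 = 0.2300 m
S_min ≈ 0.5100+0.2890+0.5120+0.2300  ⇒  S_min = 1541/1000 m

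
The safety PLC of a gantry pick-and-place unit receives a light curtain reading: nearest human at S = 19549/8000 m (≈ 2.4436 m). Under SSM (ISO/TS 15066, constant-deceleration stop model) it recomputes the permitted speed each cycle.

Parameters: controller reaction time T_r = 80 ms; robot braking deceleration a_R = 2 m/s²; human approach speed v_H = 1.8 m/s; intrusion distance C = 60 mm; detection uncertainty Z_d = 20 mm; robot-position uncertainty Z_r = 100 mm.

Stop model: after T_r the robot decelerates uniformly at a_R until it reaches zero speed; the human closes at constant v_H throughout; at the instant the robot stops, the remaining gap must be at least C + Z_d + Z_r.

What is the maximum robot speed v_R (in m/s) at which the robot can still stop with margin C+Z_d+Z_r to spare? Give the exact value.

at the boundary: (1/4)·v² + (49/50)·v + (-16957/8000) = 0
  disc = (49/50)² − 4·(1/4)·(-16957/8000) = 123201/40000 ; √disc = 351/200
  v_R = (−(49/50) + 351/200) / (2·(1/4)) = 31/20 m/s
check:
T_s = v_R/a_R = (31/20)/2 = 0.7750 s
reaction-phase robot travel = 1.5500·0.0800 = 0.1240 m
robot under decel: 1.5500²/(2·2.0000) = 0.6006 m
human over T_r+T_s: 1.8000·(0.0800+0.7750) = 1.5390 m
residual clearance needed = 0.0600+0.0200+0.1000 = 0.1800 m
sum ≈ 0.1240+0.6006+1.5390+0.1800 ≈ 2.4436 m = S ✓

v_R_max = 31/20 m/s = 1.5500 m/s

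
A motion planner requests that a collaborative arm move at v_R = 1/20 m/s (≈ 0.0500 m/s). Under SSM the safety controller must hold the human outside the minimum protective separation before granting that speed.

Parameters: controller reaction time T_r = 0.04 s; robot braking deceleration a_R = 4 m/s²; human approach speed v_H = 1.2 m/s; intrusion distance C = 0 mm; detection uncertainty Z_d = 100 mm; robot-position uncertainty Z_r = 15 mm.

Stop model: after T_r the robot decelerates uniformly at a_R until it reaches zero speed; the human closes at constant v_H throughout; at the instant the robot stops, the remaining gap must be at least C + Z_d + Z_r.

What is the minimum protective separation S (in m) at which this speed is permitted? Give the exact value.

stop time T_s = (1/20)/4 = 0.0125 s
robot covers v_R·T_r = 0.0500·0.0400 = 0.0020 m before braking
braking distance = 0.0500²/(2·4.0000) = 0.0003 m
human over T_r+T_s: 1.2000·(0.0400+0.0125) = 0.0630 m
residual clearance needed = 0.0000+0.1000+0.0150 = 0.1150 m
S_min ≈ 0.0020+0.0003+0.0630+0.1150  ⇒  S_min = 577/3200 m

S_min = 577/3200 m = 0.1803 m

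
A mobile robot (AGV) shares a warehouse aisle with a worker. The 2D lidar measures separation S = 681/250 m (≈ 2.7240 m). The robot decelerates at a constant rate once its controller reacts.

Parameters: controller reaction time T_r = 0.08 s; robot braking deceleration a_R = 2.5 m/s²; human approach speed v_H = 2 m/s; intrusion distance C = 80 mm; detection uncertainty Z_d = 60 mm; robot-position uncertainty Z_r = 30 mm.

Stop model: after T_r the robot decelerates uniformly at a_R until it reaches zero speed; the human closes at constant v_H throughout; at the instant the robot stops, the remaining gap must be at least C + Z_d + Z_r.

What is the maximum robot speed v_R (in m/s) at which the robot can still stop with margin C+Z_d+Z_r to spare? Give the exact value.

v_R_max = 19/10 m/s = 1.9000 m/s

at the boundary: (1/5)·v² + (22/25)·v + (-1197/500) = 0
  disc = (22/25)² − 4·(1/5)·(-1197/500) = 1681/625 ; √disc = 41/25
  v_R = (−(22/25) + 41/25) / (2·(1/5)) = 19/10 m/s
check:
stop time T_s = (19/10)/(5/2) = 0.7600 s
reaction-phase robot travel = 1.9000·0.0800 = 0.1520 m
robot covers 1.9000·0.7600 − ½·2.5000·0.7600² = 0.7220 m while stopping
human closes 2.0000·0.8400 = 1.6800 m
C+Z_d+Z_r = 0.0800+0.0600+0.0300 = 0.1700 m
sum ≈ 0.1520+0.7220+1.6800+0.1700 ≈ 2.7240 m = S ✓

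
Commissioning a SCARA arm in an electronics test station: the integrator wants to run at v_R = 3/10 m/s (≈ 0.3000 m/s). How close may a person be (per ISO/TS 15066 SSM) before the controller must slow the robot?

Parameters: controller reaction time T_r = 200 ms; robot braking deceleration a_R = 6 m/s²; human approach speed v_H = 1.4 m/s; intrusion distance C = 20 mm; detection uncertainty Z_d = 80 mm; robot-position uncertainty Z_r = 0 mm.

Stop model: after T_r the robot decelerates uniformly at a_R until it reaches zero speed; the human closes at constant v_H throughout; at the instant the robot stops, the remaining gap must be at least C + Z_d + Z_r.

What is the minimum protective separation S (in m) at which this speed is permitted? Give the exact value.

stop time T_s = (3/10)/6 = 0.0500 s
robot covers v_R·T_r = 0.3000·0.2000 = 0.0600 m before braking
braking distance = 0.3000²/(2·6.0000) = 0.0075 m
person approaches 1.4000·(0.2000+0.0500) = 0.3500 m
C+Z_d+Z_r = 0.0200+0.0800+0.0000 = 0.1000 m
S_min ≈ 0.0600+0.0075+0.3500+0.1000  ⇒  S_min = 207/400 m

S_min = 207/400 m = 0.5175 m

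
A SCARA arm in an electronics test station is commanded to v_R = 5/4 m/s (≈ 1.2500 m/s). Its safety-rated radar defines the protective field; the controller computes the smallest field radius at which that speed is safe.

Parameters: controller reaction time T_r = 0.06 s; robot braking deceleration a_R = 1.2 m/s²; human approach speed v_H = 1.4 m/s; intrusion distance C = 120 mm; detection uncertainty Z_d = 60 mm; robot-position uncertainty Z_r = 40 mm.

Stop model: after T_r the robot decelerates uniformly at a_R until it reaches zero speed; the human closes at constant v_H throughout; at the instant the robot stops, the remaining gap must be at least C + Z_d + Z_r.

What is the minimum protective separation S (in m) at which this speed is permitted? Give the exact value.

stop time T_s = (5/4)/(6/5) = 1.0417 s
robot covers v_R·T_r = 1.2500·0.0600 = 0.0750 m before braking
robot covers 1.2500·1.0417 − ½·1.2000·1.0417² = 0.6510 m while stopping
person approaches 1.4000·(0.0600+1.0417) = 1.5423 m
residual clearance needed = 0.1200+0.0600+0.0400 = 0.2200 m
S_min ≈ 0.0750+0.6510+1.5423+0.2200  ⇒  S_min = 19907/8000 m

S_min = 19907/8000 m = 2.4884 m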